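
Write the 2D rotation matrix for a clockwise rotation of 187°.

Rotation matrix formula: [[cos θ, -sin θ], [sin θ, cos θ]]
A clockwise rotation by 187° is equivalent to a counterclockwise rotation by -187°.
For θ = -187°:
cos(-187°) = -0.9925
sin(-187°) = 0.1219
Result: [[-0.9925, -0.1219], [0.1219, -0.9925]]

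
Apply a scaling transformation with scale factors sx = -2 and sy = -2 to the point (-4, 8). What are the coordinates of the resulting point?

Scaling matrix:
[[-2, 0], [0, -2]]
Result: (-4 × -2, 8 × -2) = (8, -16)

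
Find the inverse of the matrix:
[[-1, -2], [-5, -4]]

For [[a,b],[c,d]], inverse = (1/det)·[[d,-b],[-c,a]]
det = (-1)(-4) - (-2)(-5) = 4 - 10 = -6
Inverse = (1/-6)·[[-4, 2], [5, -1]]
= [[2/3, -1/3], [-5/6, 1/6]]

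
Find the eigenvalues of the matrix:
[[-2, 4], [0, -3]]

Characteristic equation: det(A - λI) = 0
λ² - (trace)λ + (det) = 0
trace = -2 + -3 = -5, det = (-2)(-3) - (4)(0) = 6
λ² - (-5)λ + (6) = 0
λ = (-5 ± √((-5)² - 4·(6))) / 2 = (-5 ± √1) / 2
Solving: λ = -3, -2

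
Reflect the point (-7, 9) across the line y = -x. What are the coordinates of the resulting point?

Reflection across line y = -x: (-7, 9) → (-9, 7)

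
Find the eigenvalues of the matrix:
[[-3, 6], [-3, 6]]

Characteristic equation: det(A - λI) = 0
λ² - (trace)λ + (det) = 0
trace = -3 + 6 = 3, det = (-3)(6) - (6)(-3) = 0
λ² - (3)λ + (0) = 0
λ = (3 ± √((3)² - 4·(0))) / 2 = (3 ± √9) / 2
Solving: λ = 0, 3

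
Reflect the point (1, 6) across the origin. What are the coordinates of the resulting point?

Reflection across origin: (1, 6) → (-1, -6)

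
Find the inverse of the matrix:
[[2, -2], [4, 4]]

For [[a,b],[c,d]], inverse = (1/det)·[[d,-b],[-c,a]]
det = (2)(4) - (-2)(4) = 8 - -8 = 16
Inverse = (1/16)·[[4, 2], [-4, 2]]
= [[1/4, 1/8], [-1/4, 1/8]]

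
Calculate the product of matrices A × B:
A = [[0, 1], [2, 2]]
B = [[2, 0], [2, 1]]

Matrix multiplication:
C[0][0] = 0×2 + 1×2 = 2
C[0][1] = 0×0 + 1×1 = 1
C[1][0] = 2×2 + 2×2 = 8
C[1][1] = 2×0 + 2×1 = 2
Result: [[2, 1], [8, 2]]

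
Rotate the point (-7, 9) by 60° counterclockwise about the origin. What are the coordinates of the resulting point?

Rotation matrix for 60°: [[cos 60°, -sin 60°], [sin 60°, cos 60°]] ≈ [[0.500000, -0.866025], [0.866025, 0.500000]]
[[0.500000, -0.866025], [0.866025, 0.500000]] × [-7, 9]ᵀ ≈ [-11.2942, -1.5622]ᵀ
Result: (-11.2942, -1.5622)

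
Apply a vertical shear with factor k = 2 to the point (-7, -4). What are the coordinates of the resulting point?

Shear matrix for vertical shear with factor k = 2:
[[1, 0], [2, 1]]
Result: (-7, -4) → (-7, -18)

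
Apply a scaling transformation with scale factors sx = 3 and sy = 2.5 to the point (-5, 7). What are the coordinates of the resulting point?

Scaling matrix:
[[3, 0], [0, 2.50]]
Result: (-5 × 3, 7 × 2.5) = (-15, 17.5)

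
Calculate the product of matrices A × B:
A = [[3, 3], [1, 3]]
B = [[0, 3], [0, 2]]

Matrix multiplication:
C[0][0] = 3×0 + 3×0 = 0
C[0][1] = 3×3 + 3×2 = 15
C[1][0] = 1×0 + 3×0 = 0
C[1][1] = 1×3 + 3×2 = 9
Result: [[0, 15], [0, 9]]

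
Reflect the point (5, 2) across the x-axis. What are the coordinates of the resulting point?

Reflection across x-axis: (5, 2) → (5, -2)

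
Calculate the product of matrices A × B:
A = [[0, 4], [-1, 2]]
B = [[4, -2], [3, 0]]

Matrix multiplication:
C[0][0] = 0×4 + 4×3 = 12
C[0][1] = 0×-2 + 4×0 = 0
C[1][0] = -1×4 + 2×3 = 2
C[1][1] = -1×-2 + 2×0 = 2
Result: [[12, 0], [2, 2]]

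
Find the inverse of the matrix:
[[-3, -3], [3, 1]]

For [[a,b],[c,d]], inverse = (1/det)·[[d,-b],[-c,a]]
det = (-3)(1) - (-3)(3) = -3 - -9 = 6
Inverse = (1/6)·[[1, 3], [-3, -3]]
= [[1/6, 1/2], [-1/2, -1/2]]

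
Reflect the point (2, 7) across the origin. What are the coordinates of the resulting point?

Reflection across origin: (2, 7) → (-2, -7)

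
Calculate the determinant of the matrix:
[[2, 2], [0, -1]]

For a 2×2 matrix [[a, b], [c, d]], det = ad - bc
det = (2)(-1) - (2)(0) = -2 - 0 = -2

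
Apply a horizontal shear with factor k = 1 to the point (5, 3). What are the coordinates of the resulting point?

Shear matrix for horizontal shear with factor k = 1:
[[1, 1], [0, 1]]
Result: (5, 3) → (8, 3)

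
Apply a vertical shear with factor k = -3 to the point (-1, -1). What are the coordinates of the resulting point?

Shear matrix for vertical shear with factor k = -3:
[[1, 0], [-3, 1]]
Result: (-1, -1) → (-1, 2)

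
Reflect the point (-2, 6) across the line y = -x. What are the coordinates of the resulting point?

Reflection across line y = -x: (-2, 6) → (-6, 2)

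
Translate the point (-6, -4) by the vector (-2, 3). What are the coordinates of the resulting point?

Translation by (-2, 3) (homogeneous matrix [[1, 0, -2], [0, 1, 3], [0, 0, 1]]):
x' = -6 + -2 = -8
y' = -4 + 3 = -1
Result: (-8, -1)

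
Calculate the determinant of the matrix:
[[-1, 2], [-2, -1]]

For a 2×2 matrix [[a, b], [c, d]], det = ad - bc
det = (-1)(-1) - (2)(-2) = 1 - -4 = 5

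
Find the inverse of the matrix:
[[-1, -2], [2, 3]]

For [[a,b],[c,d]], inverse = (1/det)·[[d,-b],[-c,a]]
det = (-1)(3) - (-2)(2) = -3 - -4 = 1
Inverse = [[3, 2], [-2, -1]]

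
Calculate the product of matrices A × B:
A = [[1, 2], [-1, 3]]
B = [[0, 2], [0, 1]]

Matrix multiplication:
C[0][0] = 1×0 + 2×0 = 0
C[0][1] = 1×2 + 2×1 = 4
C[1][0] = -1×0 + 3×0 = 0
C[1][1] = -1×2 + 3×1 = 1
Result: [[0, 4], [0, 1]]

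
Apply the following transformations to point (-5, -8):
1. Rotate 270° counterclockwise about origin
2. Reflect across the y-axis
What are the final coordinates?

Step 1: Rotate 270° → (-8, 5)
Step 2: Reflect across y-axis → (8, 5)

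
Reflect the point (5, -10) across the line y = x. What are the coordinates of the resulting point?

Reflection across line y = x: (5, -10) → (-10, 5)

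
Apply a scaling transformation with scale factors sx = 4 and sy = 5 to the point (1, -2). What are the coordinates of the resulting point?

Scaling matrix:
[[4, 0], [0, 5]]
Result: (1 × 4, -2 × 5) = (4, -10)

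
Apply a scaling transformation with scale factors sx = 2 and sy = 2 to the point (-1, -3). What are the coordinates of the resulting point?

Scaling matrix:
[[2, 0], [0, 2]]
Result: (-1 × 2, -3 × 2) = (-2, -6)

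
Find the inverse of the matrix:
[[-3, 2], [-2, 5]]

For [[a,b],[c,d]], inverse = (1/det)·[[d,-b],[-c,a]]
det = (-3)(5) - (2)(-2) = -15 - -4 = -11
Inverse = (1/-11)·[[5, -2], [2, -3]]
= [[-5/11, 2/11], [-2/11, 3/11]]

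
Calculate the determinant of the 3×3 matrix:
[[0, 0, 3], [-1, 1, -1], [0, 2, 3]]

Expansion along first row:
det = 0·det([[1,-1],[2,3]]) - 0·det([[-1,-1],[0,3]]) + 3·det([[-1,1],[0,2]])
    = 0·(1·3 - -1·2) - 0·(-1·3 - -1·0) + 3·(-1·2 - 1·0)
    = 0·5 - 0·-3 + 3·-2
    = 0 + 0 + -6 = -6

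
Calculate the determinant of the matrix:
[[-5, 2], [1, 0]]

For a 2×2 matrix [[a, b], [c, d]], det = ad - bc
det = (-5)(0) - (2)(1) = 0 - 2 = -2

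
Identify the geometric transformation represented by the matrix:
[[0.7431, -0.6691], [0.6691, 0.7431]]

This matrix represents: rotation by 42° counterclockwise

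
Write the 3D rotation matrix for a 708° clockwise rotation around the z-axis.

Rotation matrix for clockwise 708° around z-axis:
A clockwise rotation by 708° is a counterclockwise rotation by -708°.
cos(-708°) = 0.9781, sin(-708°) = 0.2079
Result: [[0.9781, -0.2079, 0], [0.2079, 0.9781, 0], [0, 0, 1]]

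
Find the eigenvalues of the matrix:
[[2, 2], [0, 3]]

Characteristic equation: det(A - λI) = 0
λ² - (trace)λ + (det) = 0
trace = 2 + 3 = 5, det = (2)(3) - (2)(0) = 6
λ² - (5)λ + (6) = 0
λ = (5 ± √((5)² - 4·(6))) / 2 = (5 ± √1) / 2
Solving: λ = 2, 3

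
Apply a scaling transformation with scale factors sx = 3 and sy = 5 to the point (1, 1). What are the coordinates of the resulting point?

Scaling matrix:
[[3, 0], [0, 5]]
Result: (1 × 3, 1 × 5) = (3, 5)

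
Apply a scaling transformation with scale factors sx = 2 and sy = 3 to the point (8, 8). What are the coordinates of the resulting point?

Scaling matrix:
[[2, 0], [0, 3]]
Result: (8 × 2, 8 × 3) = (16, 24)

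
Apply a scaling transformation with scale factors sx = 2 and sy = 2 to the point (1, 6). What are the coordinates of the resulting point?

Scaling matrix:
[[2, 0], [0, 2]]
Result: (1 × 2, 6 × 2) = (2, 12)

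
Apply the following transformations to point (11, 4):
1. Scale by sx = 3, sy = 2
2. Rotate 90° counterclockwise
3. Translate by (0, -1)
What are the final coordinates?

Step 1: Scale → (33, 8)
Step 2: Rotate 90° → (-8, 33)
Step 3: Translate → (-8, 32)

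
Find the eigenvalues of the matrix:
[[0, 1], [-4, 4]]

Characteristic equation: det(A - λI) = 0
λ² - (trace)λ + (det) = 0
trace = 0 + 4 = 4, det = (0)(4) - (1)(-4) = 4
λ² - (4)λ + (4) = 0
λ = (4 ± √((4)² - 4·(4))) / 2 = (4 ± √0) / 2
Solving: λ = 2, 2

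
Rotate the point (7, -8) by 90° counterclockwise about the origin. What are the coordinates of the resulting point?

Rotation matrix for 90°: [[cos 90°, -sin 90°], [sin 90°, cos 90°]] = [[0, -1], [1, 0]]
[[0, -1], [1, 0]] × [7, -8]ᵀ = [8, 7]ᵀ
Result: (8, 7)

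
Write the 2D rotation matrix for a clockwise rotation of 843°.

Rotation matrix formula: [[cos θ, -sin θ], [sin θ, cos θ]]
A clockwise rotation by 843° is equivalent to a counterclockwise rotation by -843°.
For θ = -843°:
cos(-843°) = -0.5446
sin(-843°) = -0.8387
Result: [[-0.5446, 0.8387], [-0.8387, -0.5446]]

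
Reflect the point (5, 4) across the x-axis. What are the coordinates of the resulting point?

Reflection across x-axis: (5, 4) → (5, -4)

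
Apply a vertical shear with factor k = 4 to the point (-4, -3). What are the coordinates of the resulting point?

Shear matrix for vertical shear with factor k = 4:
[[1, 0], [4, 1]]
Result: (-4, -3) → (-4, -19)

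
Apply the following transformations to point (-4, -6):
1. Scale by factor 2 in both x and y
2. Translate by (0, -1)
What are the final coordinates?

Step 1: Scale (-4, -6) by 2 → (-8, -12)
Step 2: Translate by (0, -1) → (-8, -13)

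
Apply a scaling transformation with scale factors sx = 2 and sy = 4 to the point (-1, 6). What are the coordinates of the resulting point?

Scaling matrix:
[[2, 0], [0, 4]]
Result: (-1 × 2, 6 × 4) = (-2, 24)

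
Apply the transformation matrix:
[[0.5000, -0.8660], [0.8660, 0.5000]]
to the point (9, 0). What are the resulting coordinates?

Matrix multiplication:
[[0.5000, -0.8660], [0.8660, 0.5000]] × [9, 0]ᵀ
= [(0.5000)(9) + (-0.8660)(0), (0.8660)(9) + (0.5000)(0)]ᵀ
= [4.5000, 7.7940]ᵀ
Result: (4.5000, 7.7940)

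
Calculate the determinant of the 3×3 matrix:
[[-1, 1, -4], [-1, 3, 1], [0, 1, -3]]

Expansion along first row:
det = -1·det([[3,1],[1,-3]]) - 1·det([[-1,1],[0,-3]]) + -4·det([[-1,3],[0,1]])
    = -1·(3·-3 - 1·1) - 1·(-1·-3 - 1·0) + -4·(-1·1 - 3·0)
    = -1·-10 - 1·3 + -4·-1
    = 10 + -3 + 4 = 11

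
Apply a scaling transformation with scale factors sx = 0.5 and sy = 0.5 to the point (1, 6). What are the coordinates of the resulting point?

Scaling matrix:
[[0.50, 0], [0, 0.50]]
Result: (1 × 0.5, 6 × 0.5) = (0.5, 3)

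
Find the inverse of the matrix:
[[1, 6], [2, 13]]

For [[a,b],[c,d]], inverse = (1/det)·[[d,-b],[-c,a]]
det = (1)(13) - (6)(2) = 13 - 12 = 1
Inverse = [[13, -6], [-2, 1]]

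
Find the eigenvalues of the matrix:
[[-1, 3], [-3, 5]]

Characteristic equation: det(A - λI) = 0
λ² - (trace)λ + (det) = 0
trace = -1 + 5 = 4, det = (-1)(5) - (3)(-3) = 4
λ² - (4)λ + (4) = 0
λ = (4 ± √((4)² - 4·(4))) / 2 = (4 ± √0) / 2
Solving: λ = 2, 2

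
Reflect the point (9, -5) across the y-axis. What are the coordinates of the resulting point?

Reflection across y-axis: (9, -5) → (-9, -5)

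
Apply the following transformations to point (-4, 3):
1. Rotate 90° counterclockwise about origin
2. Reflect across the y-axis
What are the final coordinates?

Step 1: Rotate 90° → (-3, -4)
Step 2: Reflect across y-axis → (3, -4)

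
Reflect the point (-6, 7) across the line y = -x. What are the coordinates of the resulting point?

Reflection across line y = -x: (-6, 7) → (-7, 6)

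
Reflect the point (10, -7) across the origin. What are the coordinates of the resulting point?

Reflection across origin: (10, -7) → (-10, 7)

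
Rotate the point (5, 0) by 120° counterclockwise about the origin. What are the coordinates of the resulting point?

Rotation matrix for 120°: [[cos 120°, -sin 120°], [sin 120°, cos 120°]] ≈ [[-0.500000, -0.866025], [0.866025, -0.500000]]
[[-0.500000, -0.866025], [0.866025, -0.500000]] × [5, 0]ᵀ ≈ [-2.5000, 4.3301]ᵀ
Result: (-2.5000, 4.3301)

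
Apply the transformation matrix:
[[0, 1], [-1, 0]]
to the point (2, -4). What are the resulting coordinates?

Matrix multiplication:
[[0, 1], [-1, 0]] × [2, -4]ᵀ
= [(0)(2) + (1)(-4), (-1)(2) + (0)(-4)]ᵀ
= [-4, -2]ᵀ
Result: (-4, -2)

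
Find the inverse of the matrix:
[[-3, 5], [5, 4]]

For [[a,b],[c,d]], inverse = (1/det)·[[d,-b],[-c,a]]
det = (-3)(4) - (5)(5) = -12 - 25 = -37
Inverse = (1/-37)·[[4, -5], [-5, -3]]
= [[-4/37, 5/37], [5/37, 3/37]]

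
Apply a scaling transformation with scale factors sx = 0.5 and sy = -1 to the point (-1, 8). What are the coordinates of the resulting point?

Scaling matrix:
[[0.50, 0], [0, -1]]
Result: (-1 × 0.5, 8 × -1) = (-0.5, -8)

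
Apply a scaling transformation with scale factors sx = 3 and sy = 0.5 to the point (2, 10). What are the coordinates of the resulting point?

Scaling matrix:
[[3, 0], [0, 0.50]]
Result: (2 × 3, 10 × 0.5) = (6, 5)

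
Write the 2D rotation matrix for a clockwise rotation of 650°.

Rotation matrix formula: [[cos θ, -sin θ], [sin θ, cos θ]]
A clockwise rotation by 650° is equivalent to a counterclockwise rotation by -650°.
For θ = -650°:
cos(-650°) = 0.3420
sin(-650°) = 0.9397
Result: [[0.3420, -0.9397], [0.9397, 0.3420]]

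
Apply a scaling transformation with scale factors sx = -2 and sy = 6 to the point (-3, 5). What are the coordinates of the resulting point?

Scaling matrix:
[[-2, 0], [0, 6]]
Result: (-3 × -2, 5 × 6) = (6, 30)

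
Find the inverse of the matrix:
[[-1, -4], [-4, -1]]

For [[a,b],[c,d]], inverse = (1/det)·[[d,-b],[-c,a]]
det = (-1)(-1) - (-4)(-4) = 1 - 16 = -15
Inverse = (1/-15)·[[-1, 4], [4, -1]]
= [[1/15, -4/15], [-4/15, 1/15]]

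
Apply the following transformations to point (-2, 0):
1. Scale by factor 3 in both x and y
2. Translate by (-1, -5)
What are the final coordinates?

Step 1: Scale (-2, 0) by 3 → (-6, 0)
Step 2: Translate by (-1, -5) → (-7, -5)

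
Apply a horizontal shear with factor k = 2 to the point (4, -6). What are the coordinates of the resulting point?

Shear matrix for horizontal shear with factor k = 2:
[[1, 2], [0, 1]]
Result: (4, -6) → (-8, -6)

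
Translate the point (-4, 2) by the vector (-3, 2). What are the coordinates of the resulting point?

Translation by (-3, 2) (homogeneous matrix [[1, 0, -3], [0, 1, 2], [0, 0, 1]]):
x' = -4 + -3 = -7
y' = 2 + 2 = 4
Result: (-7, 4)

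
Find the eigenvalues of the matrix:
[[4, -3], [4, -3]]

Characteristic equation: det(A - λI) = 0
λ² - (trace)λ + (det) = 0
trace = 4 + -3 = 1, det = (4)(-3) - (-3)(4) = 0
λ² - (1)λ + (0) = 0
λ = (1 ± √((1)² - 4·(0))) / 2 = (1 ± √1) / 2
Solving: λ = 0, 1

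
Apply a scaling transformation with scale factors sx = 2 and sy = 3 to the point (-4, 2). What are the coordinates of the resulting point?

Scaling matrix:
[[2, 0], [0, 3]]
Result: (-4 × 2, 2 × 3) = (-8, 6)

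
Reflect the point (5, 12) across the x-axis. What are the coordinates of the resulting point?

Reflection across x-axis: (5, 12) → (5, -12)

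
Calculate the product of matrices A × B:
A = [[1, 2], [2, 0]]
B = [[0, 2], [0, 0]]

Matrix multiplication:
C[0][0] = 1×0 + 2×0 = 0
C[0][1] = 1×2 + 2×0 = 2
C[1][0] = 2×0 + 0×0 = 0
C[1][1] = 2×2 + 0×0 = 4
Result: [[0, 2], [0, 4]]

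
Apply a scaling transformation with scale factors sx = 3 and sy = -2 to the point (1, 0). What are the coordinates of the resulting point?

Scaling matrix:
[[3, 0], [0, -2]]
Result: (1 × 3, 0 × -2) = (3, 0)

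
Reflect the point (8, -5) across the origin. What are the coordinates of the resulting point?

Reflection across origin: (8, -5) → (-8, 5)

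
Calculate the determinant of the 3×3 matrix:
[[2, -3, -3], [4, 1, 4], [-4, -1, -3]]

Expansion along first row:
det = 2·det([[1,4],[-1,-3]]) - -3·det([[4,4],[-4,-3]]) + -3·det([[4,1],[-4,-1]])
    = 2·(1·-3 - 4·-1) - -3·(4·-3 - 4·-4) + -3·(4·-1 - 1·-4)
    = 2·1 - -3·4 + -3·0
    = 2 + 12 + 0 = 14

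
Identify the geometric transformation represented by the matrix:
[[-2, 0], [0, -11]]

This matrix represents: non-uniform scaling by sx = -2, sy = -11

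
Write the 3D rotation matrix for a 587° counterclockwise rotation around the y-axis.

Rotation matrix for counterclockwise 587° around y-axis:
cos(587°) = -0.6820, sin(587°) = -0.7314
Result: [[-0.6820, 0, -0.7314], [0, 1, 0], [0.7314, 0, -0.6820]]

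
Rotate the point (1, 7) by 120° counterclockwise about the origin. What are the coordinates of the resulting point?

Rotation matrix for 120°: [[cos 120°, -sin 120°], [sin 120°, cos 120°]] ≈ [[-0.500000, -0.866025], [0.866025, -0.500000]]
[[-0.500000, -0.866025], [0.866025, -0.500000]] × [1, 7]ᵀ ≈ [-6.5622, -2.6340]ᵀ
Result: (-6.5622, -2.6340)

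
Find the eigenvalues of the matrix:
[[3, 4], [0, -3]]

Characteristic equation: det(A - λI) = 0
λ² - (trace)λ + (det) = 0
trace = 3 + -3 = 0, det = (3)(-3) - (4)(0) = -9
λ² - (0)λ + (-9) = 0
λ = (0 ± √((0)² - 4·(-9))) / 2 = (0 ± √36) / 2
Solving: λ = -3, 3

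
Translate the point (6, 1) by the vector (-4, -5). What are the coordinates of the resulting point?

Translation by (-4, -5) (homogeneous matrix [[1, 0, -4], [0, 1, -5], [0, 0, 1]]):
x' = 6 + -4 = 2
y' = 1 + -5 = -4
Result: (2, -4)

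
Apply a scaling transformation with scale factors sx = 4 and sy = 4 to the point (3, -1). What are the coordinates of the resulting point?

Scaling matrix:
[[4, 0], [0, 4]]
Result: (3 × 4, -1 × 4) = (12, -4)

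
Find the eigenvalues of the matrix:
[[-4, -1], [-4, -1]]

Characteristic equation: det(A - λI) = 0
λ² - (trace)λ + (det) = 0
trace = -4 + -1 = -5, det = (-4)(-1) - (-1)(-4) = 0
λ² - (-5)λ + (0) = 0
λ = (-5 ± √((-5)² - 4·(0))) / 2 = (-5 ± √25) / 2
Solving: λ = -5, 0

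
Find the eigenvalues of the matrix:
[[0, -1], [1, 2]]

Characteristic equation: det(A - λI) = 0
λ² - (trace)λ + (det) = 0
trace = 0 + 2 = 2, det = (0)(2) - (-1)(1) = 1
λ² - (2)λ + (1) = 0
λ = (2 ± √((2)² - 4·(1))) / 2 = (2 ± √0) / 2
Solving: λ = 1, 1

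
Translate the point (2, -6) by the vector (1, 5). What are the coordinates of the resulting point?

Translation by (1, 5) (homogeneous matrix [[1, 0, 1], [0, 1, 5], [0, 0, 1]]):
x' = 2 + 1 = 3
y' = -6 + 5 = -1
Result: (3, -1)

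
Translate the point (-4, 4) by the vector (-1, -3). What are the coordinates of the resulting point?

Translation by (-1, -3) (homogeneous matrix [[1, 0, -1], [0, 1, -3], [0, 0, 1]]):
x' = -4 + -1 = -5
y' = 4 + -3 = 1
Result: (-5, 1)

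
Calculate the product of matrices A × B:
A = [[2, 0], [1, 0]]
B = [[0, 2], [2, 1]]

Matrix multiplication:
C[0][0] = 2×0 + 0×2 = 0
C[0][1] = 2×2 + 0×1 = 4
C[1][0] = 1×0 + 0×2 = 0
C[1][1] = 1×2 + 0×1 = 2
Result: [[0, 4], [0, 2]]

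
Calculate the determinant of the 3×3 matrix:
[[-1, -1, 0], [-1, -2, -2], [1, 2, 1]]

Expansion along first row:
det = -1·det([[-2,-2],[2,1]]) - -1·det([[-1,-2],[1,1]]) + 0·det([[-1,-2],[1,2]])
    = -1·(-2·1 - -2·2) - -1·(-1·1 - -2·1) + 0·(-1·2 - -2·1)
    = -1·2 - -1·1 + 0·0
    = -2 + 1 + 0 = -1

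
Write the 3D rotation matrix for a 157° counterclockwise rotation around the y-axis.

Rotation matrix for counterclockwise 157° around y-axis:
cos(157°) = -0.9205, sin(157°) = 0.3907
Result: [[-0.9205, 0, 0.3907], [0, 1, 0], [-0.3907, 0, -0.9205]]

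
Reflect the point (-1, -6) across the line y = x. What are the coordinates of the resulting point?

Reflection across line y = x: (-1, -6) → (-6, -1)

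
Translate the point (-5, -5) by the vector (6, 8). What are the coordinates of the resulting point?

Translation by (6, 8) (homogeneous matrix [[1, 0, 6], [0, 1, 8], [0, 0, 1]]):
x' = -5 + 6 = 1
y' = -5 + 8 = 3
Result: (1, 3)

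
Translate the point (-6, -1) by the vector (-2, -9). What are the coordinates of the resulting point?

Translation by (-2, -9) (homogeneous matrix [[1, 0, -2], [0, 1, -9], [0, 0, 1]]):
x' = -6 + -2 = -8
y' = -1 + -9 = -10
Result: (-8, -10)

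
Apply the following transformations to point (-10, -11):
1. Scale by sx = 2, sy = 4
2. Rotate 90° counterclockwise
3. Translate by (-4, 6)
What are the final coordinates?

Step 1: Scale → (-20, -44)
Step 2: Rotate 90° → (44, -20)
Step 3: Translate → (40, -14)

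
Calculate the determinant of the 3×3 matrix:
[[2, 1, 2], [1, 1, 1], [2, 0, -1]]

Expansion along first row:
det = 2·det([[1,1],[0,-1]]) - 1·det([[1,1],[2,-1]]) + 2·det([[1,1],[2,0]])
    = 2·(1·-1 - 1·0) - 1·(1·-1 - 1·2) + 2·(1·0 - 1·2)
    = 2·-1 - 1·-3 + 2·-2
    = -2 + 3 + -4 = -3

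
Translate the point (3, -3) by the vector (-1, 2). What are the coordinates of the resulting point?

Translation by (-1, 2) (homogeneous matrix [[1, 0, -1], [0, 1, 2], [0, 0, 1]]):
x' = 3 + -1 = 2
y' = -3 + 2 = -1
Result: (2, -1)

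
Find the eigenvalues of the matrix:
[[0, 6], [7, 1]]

Characteristic equation: det(A - λI) = 0
λ² - (trace)λ + (det) = 0
trace = 0 + 1 = 1, det = (0)(1) - (6)(7) = -42
λ² - (1)λ + (-42) = 0
λ = (1 ± √((1)² - 4·(-42))) / 2 = (1 ± √169) / 2
Solving: λ = -6, 7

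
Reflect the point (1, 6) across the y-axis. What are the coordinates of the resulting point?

Reflection across y-axis: (1, 6) → (-1, 6)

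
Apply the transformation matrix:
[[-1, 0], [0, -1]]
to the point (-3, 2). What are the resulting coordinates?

Matrix multiplication:
[[-1, 0], [0, -1]] × [-3, 2]ᵀ
= [(-1)(-3) + (0)(2), (0)(-3) + (-1)(2)]ᵀ
= [3, -2]ᵀ
Result: (3, -2)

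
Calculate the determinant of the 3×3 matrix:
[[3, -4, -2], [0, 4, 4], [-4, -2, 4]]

Expansion along first row:
det = 3·det([[4,4],[-2,4]]) - -4·det([[0,4],[-4,4]]) + -2·det([[0,4],[-4,-2]])
    = 3·(4·4 - 4·-2) - -4·(0·4 - 4·-4) + -2·(0·-2 - 4·-4)
    = 3·24 - -4·16 + -2·16
    = 72 + 64 + -32 = 104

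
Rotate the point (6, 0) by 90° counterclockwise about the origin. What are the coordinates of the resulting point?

Rotation matrix for 90°: [[cos 90°, -sin 90°], [sin 90°, cos 90°]] = [[0, -1], [1, 0]]
[[0, -1], [1, 0]] × [6, 0]ᵀ = [0, 6]ᵀ
Result: (0, 6)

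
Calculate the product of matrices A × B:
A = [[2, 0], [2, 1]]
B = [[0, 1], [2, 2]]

Matrix multiplication:
C[0][0] = 2×0 + 0×2 = 0
C[0][1] = 2×1 + 0×2 = 2
C[1][0] = 2×0 + 1×2 = 2
C[1][1] = 2×1 + 1×2 = 4
Result: [[0, 2], [2, 4]]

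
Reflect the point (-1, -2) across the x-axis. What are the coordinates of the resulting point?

Reflection across x-axis: (-1, -2) → (-1, 2)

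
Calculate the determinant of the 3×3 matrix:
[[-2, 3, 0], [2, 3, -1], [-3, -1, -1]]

Expansion along first row:
det = -2·det([[3,-1],[-1,-1]]) - 3·det([[2,-1],[-3,-1]]) + 0·det([[2,3],[-3,-1]])
    = -2·(3·-1 - -1·-1) - 3·(2·-1 - -1·-3) + 0·(2·-1 - 3·-3)
    = -2·-4 - 3·-5 + 0·7
    = 8 + 15 + 0 = 23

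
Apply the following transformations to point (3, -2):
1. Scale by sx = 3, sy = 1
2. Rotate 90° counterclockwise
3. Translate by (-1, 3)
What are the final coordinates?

Step 1: Scale → (9, -2)
Step 2: Rotate 90° → (2, 9)
Step 3: Translate → (1, 12)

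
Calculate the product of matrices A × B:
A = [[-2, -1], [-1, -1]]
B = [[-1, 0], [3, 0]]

Matrix multiplication:
C[0][0] = -2×-1 + -1×3 = -1
C[0][1] = -2×0 + -1×0 = 0
C[1][0] = -1×-1 + -1×3 = -2
C[1][1] = -1×0 + -1×0 = 0
Result: [[-1, 0], [-2, 0]]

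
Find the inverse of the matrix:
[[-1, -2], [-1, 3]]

For [[a,b],[c,d]], inverse = (1/det)·[[d,-b],[-c,a]]
det = (-1)(3) - (-2)(-1) = -3 - 2 = -5
Inverse = (1/-5)·[[3, 2], [1, -1]]
= [[-3/5, -2/5], [-1/5, 1/5]]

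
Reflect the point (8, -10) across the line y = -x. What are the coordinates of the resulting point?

Reflection across line y = -x: (8, -10) → (10, -8)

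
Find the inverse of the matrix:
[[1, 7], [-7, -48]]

For [[a,b],[c,d]], inverse = (1/det)·[[d,-b],[-c,a]]
det = (1)(-48) - (7)(-7) = -48 - -49 = 1
Inverse = [[-48, -7], [7, 1]]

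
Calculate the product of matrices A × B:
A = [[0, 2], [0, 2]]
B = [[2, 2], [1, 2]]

Matrix multiplication:
C[0][0] = 0×2 + 2×1 = 2
C[0][1] = 0×2 + 2×2 = 4
C[1][0] = 0×2 + 2×1 = 2
C[1][1] = 0×2 + 2×2 = 4
Result: [[2, 4], [2, 4]]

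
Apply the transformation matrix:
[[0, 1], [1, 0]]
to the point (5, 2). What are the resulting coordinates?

Matrix multiplication:
[[0, 1], [1, 0]] × [5, 2]ᵀ
= [(0)(5) + (1)(2), (1)(5) + (0)(2)]ᵀ
= [2, 5]ᵀ
Result: (2, 5)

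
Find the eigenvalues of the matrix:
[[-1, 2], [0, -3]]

Characteristic equation: det(A - λI) = 0
λ² - (trace)λ + (det) = 0
trace = -1 + -3 = -4, det = (-1)(-3) - (2)(0) = 3
λ² - (-4)λ + (3) = 0
λ = (-4 ± √((-4)² - 4·(3))) / 2 = (-4 ± √4) / 2
Solving: λ = -3, -1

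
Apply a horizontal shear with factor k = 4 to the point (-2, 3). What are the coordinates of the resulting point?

Shear matrix for horizontal shear with factor k = 4:
[[1, 4], [0, 1]]
Result: (-2, 3) → (10, 3)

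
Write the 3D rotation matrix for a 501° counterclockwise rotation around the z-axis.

Rotation matrix for counterclockwise 501° around z-axis:
cos(501°) = -0.7771, sin(501°) = 0.6293
Result: [[-0.7771, -0.6293, 0], [0.6293, -0.7771, 0], [0, 0, 1]]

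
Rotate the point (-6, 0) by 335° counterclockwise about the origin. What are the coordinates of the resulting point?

Rotation matrix for 335°: [[cos 335°, -sin 335°], [sin 335°, cos 335°]] ≈ [[0.906308, 0.422618], [-0.422618, 0.906308]]
[[0.906308, 0.422618], [-0.422618, 0.906308]] × [-6, 0]ᵀ ≈ [-5.4378, 2.5357]ᵀ
Result: (-5.4378, 2.5357)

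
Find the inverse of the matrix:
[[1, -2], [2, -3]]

For [[a,b],[c,d]], inverse = (1/det)·[[d,-b],[-c,a]]
det = (1)(-3) - (-2)(2) = -3 - -4 = 1
Inverse = [[-3, 2], [-2, 1]]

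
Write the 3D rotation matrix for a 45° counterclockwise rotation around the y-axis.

Rotation matrix for counterclockwise 45° around y-axis:
cos(45°) = √2/2, sin(45°) = √2/2
Result: [[√2/2, 0, √2/2], [0, 1, 0], [-√2/2, 0, √2/2]]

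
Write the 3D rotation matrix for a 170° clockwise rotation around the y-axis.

Rotation matrix for clockwise 170° around y-axis:
A clockwise rotation by 170° is a counterclockwise rotation by -170°.
cos(-170°) = -0.9848, sin(-170°) = -0.1736
Result: [[-0.9848, 0, -0.1736], [0, 1, 0], [0.1736, 0, -0.9848]]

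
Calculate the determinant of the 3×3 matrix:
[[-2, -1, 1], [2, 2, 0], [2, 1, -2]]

Expansion along first row:
det = -2·det([[2,0],[1,-2]]) - -1·det([[2,0],[2,-2]]) + 1·det([[2,2],[2,1]])
    = -2·(2·-2 - 0·1) - -1·(2·-2 - 0·2) + 1·(2·1 - 2·2)
    = -2·-4 - -1·-4 + 1·-2
    = 8 + -4 + -2 = 2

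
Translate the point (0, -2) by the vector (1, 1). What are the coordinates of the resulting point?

Translation by (1, 1) (homogeneous matrix [[1, 0, 1], [0, 1, 1], [0, 0, 1]]):
x' = 0 + 1 = 1
y' = -2 + 1 = -1
Result: (1, -1)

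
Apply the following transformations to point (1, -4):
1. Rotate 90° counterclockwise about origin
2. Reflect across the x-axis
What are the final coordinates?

Step 1: Rotate 90° → (4, 1)
Step 2: Reflect across x-axis → (4, -1)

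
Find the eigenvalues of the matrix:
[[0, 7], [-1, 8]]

Characteristic equation: det(A - λI) = 0
λ² - (trace)λ + (det) = 0
trace = 0 + 8 = 8, det = (0)(8) - (7)(-1) = 7
λ² - (8)λ + (7) = 0
λ = (8 ± √((8)² - 4·(7))) / 2 = (8 ± √36) / 2
Solving: λ = 1, 7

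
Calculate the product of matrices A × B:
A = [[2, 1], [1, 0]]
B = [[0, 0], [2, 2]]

Matrix multiplication:
C[0][0] = 2×0 + 1×2 = 2
C[0][1] = 2×0 + 1×2 = 2
C[1][0] = 1×0 + 0×2 = 0
C[1][1] = 1×0 + 0×2 = 0
Result: [[2, 2], [0, 0]]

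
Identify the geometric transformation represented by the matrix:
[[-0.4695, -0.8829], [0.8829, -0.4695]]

This matrix represents: rotation by 118° counterclockwise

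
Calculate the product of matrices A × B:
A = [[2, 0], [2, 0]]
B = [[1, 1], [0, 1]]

Matrix multiplication:
C[0][0] = 2×1 + 0×0 = 2
C[0][1] = 2×1 + 0×1 = 2
C[1][0] = 2×1 + 0×0 = 2
C[1][1] = 2×1 + 0×1 = 2
Result: [[2, 2], [2, 2]]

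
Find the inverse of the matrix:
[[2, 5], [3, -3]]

For [[a,b],[c,d]], inverse = (1/det)·[[d,-b],[-c,a]]
det = (2)(-3) - (5)(3) = -6 - 15 = -21
Inverse = (1/-21)·[[-3, -5], [-3, 2]]
= [[1/7, 5/21], [1/7, -2/21]]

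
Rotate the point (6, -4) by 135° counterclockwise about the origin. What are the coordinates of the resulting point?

Rotation matrix for 135°: [[cos 135°, -sin 135°], [sin 135°, cos 135°]] ≈ [[-0.707107, -0.707107], [0.707107, -0.707107]]
[[-0.707107, -0.707107], [0.707107, -0.707107]] × [6, -4]ᵀ ≈ [-1.4142, 7.0711]ᵀ
Result: (-1.4142, 7.0711)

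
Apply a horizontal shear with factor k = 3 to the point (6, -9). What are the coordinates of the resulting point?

Shear matrix for horizontal shear with factor k = 3:
[[1, 3], [0, 1]]
Result: (6, -9) → (-21, -9)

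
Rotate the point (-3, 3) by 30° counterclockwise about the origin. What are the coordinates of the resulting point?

Rotation matrix for 30°: [[cos 30°, -sin 30°], [sin 30°, cos 30°]] ≈ [[0.866025, -0.500000], [0.500000, 0.866025]]
[[0.866025, -0.500000], [0.500000, 0.866025]] × [-3, 3]ᵀ ≈ [-4.0981, 1.0981]ᵀ
Result: (-4.0981, 1.0981)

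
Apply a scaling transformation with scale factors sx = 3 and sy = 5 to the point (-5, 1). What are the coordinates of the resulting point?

Scaling matrix:
[[3, 0], [0, 5]]
Result: (-5 × 3, 1 × 5) = (-15, 5)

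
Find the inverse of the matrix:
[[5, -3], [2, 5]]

For [[a,b],[c,d]], inverse = (1/det)·[[d,-b],[-c,a]]
det = (5)(5) - (-3)(2) = 25 - -6 = 31
Inverse = (1/31)·[[5, 3], [-2, 5]]
= [[5/31, 3/31], [-2/31, 5/31]]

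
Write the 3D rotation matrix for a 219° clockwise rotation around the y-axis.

Rotation matrix for clockwise 219° around y-axis:
A clockwise rotation by 219° is a counterclockwise rotation by -219°.
cos(-219°) = -0.7771, sin(-219°) = 0.6293
Result: [[-0.7771, 0, 0.6293], [0, 1, 0], [-0.6293, 0, -0.7771]]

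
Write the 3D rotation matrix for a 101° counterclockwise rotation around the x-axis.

Rotation matrix for counterclockwise 101° around x-axis:
cos(101°) = -0.1908, sin(101°) = 0.9816
Result: [[1, 0, 0], [0, -0.1908, -0.9816], [0, 0.9816, -0.1908]]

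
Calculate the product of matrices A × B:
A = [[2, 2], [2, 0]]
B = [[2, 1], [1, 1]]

Matrix multiplication:
C[0][0] = 2×2 + 2×1 = 6
C[0][1] = 2×1 + 2×1 = 4
C[1][0] = 2×2 + 0×1 = 4
C[1][1] = 2×1 + 0×1 = 2
Result: [[6, 4], [4, 2]]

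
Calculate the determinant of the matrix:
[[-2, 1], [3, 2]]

For a 2×2 matrix [[a, b], [c, d]], det = ad - bc
det = (-2)(2) - (1)(3) = -4 - 3 = -7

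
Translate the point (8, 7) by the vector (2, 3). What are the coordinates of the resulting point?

Translation by (2, 3) (homogeneous matrix [[1, 0, 2], [0, 1, 3], [0, 0, 1]]):
x' = 8 + 2 = 10
y' = 7 + 3 = 10
Result: (10, 10)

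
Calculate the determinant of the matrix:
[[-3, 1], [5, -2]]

For a 2×2 matrix [[a, b], [c, d]], det = ad - bc
det = (-3)(-2) - (1)(5) = 6 - 5 = 1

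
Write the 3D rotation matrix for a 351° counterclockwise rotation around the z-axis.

Rotation matrix for counterclockwise 351° around z-axis:
cos(351°) = 0.9877, sin(351°) = -0.1564
Result: [[0.9877, 0.1564, 0], [-0.1564, 0.9877, 0], [0, 0, 1]]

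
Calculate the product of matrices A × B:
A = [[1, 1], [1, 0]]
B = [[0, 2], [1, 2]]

Matrix multiplication:
C[0][0] = 1×0 + 1×1 = 1
C[0][1] = 1×2 + 1×2 = 4
C[1][0] = 1×0 + 0×1 = 0
C[1][1] = 1×2 + 0×2 = 2
Result: [[1, 4], [0, 2]]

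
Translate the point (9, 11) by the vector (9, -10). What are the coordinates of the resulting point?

Translation by (9, -10) (homogeneous matrix [[1, 0, 9], [0, 1, -10], [0, 0, 1]]):
x' = 9 + 9 = 18
y' = 11 + -10 = 1
Result: (18, 1)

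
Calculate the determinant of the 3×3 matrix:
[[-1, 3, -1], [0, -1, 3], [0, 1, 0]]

Expansion along first row:
det = -1·det([[-1,3],[1,0]]) - 3·det([[0,3],[0,0]]) + -1·det([[0,-1],[0,1]])
    = -1·(-1·0 - 3·1) - 3·(0·0 - 3·0) + -1·(0·1 - -1·0)
    = -1·-3 - 3·0 + -1·0
    = 3 + 0 + 0 = 3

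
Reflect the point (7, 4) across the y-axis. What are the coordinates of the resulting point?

Reflection across y-axis: (7, 4) → (-7, 4)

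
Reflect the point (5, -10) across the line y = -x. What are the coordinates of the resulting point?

Reflection across line y = -x: (5, -10) → (10, -5)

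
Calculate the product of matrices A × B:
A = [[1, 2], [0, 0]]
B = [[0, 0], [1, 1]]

Matrix multiplication:
C[0][0] = 1×0 + 2×1 = 2
C[0][1] = 1×0 + 2×1 = 2
C[1][0] = 0×0 + 0×1 = 0
C[1][1] = 0×0 + 0×1 = 0
Result: [[2, 2], [0, 0]]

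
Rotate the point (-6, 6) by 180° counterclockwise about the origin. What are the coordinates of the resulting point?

Rotation matrix for 180°: [[cos 180°, -sin 180°], [sin 180°, cos 180°]] = [[-1, 0], [0, -1]]
[[-1, 0], [0, -1]] × [-6, 6]ᵀ = [6, -6]ᵀ
Result: (6, -6)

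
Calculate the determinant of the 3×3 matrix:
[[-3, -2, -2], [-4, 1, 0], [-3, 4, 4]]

Expansion along first row:
det = -3·det([[1,0],[4,4]]) - -2·det([[-4,0],[-3,4]]) + -2·det([[-4,1],[-3,4]])
    = -3·(1·4 - 0·4) - -2·(-4·4 - 0·-3) + -2·(-4·4 - 1·-3)
    = -3·4 - -2·-16 + -2·-13
    = -12 + -32 + 26 = -18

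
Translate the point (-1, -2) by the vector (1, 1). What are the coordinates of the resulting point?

Translation by (1, 1) (homogeneous matrix [[1, 0, 1], [0, 1, 1], [0, 0, 1]]):
x' = -1 + 1 = 0
y' = -2 + 1 = -1
Result: (0, -1)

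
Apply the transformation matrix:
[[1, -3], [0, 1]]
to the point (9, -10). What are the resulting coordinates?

Matrix multiplication:
[[1, -3], [0, 1]] × [9, -10]ᵀ
= [(1)(9) + (-3)(-10), (0)(9) + (1)(-10)]ᵀ
= [39, -10]ᵀ
Result: (39, -10)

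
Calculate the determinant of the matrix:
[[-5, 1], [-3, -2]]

For a 2×2 matrix [[a, b], [c, d]], det = ad - bc
det = (-5)(-2) - (1)(-3) = 10 - -3 = 13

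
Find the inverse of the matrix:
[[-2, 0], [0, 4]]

For [[a,b],[c,d]], inverse = (1/det)·[[d,-b],[-c,a]]
det = (-2)(4) - (0)(0) = -8 - 0 = -8
Inverse = (1/-8)·[[4, 0], [0, -2]]
= [[-1/2, 0], [0, 1/4]]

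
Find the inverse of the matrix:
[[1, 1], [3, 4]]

For [[a,b],[c,d]], inverse = (1/det)·[[d,-b],[-c,a]]
det = (1)(4) - (1)(3) = 4 - 3 = 1
Inverse = [[4, -1], [-3, 1]]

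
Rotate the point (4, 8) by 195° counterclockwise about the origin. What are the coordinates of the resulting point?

Rotation matrix for 195°: [[cos 195°, -sin 195°], [sin 195°, cos 195°]] ≈ [[-0.965926, 0.258819], [-0.258819, -0.965926]]
[[-0.965926, 0.258819], [-0.258819, -0.965926]] × [4, 8]ᵀ ≈ [-1.7932, -8.7627]ᵀ
Result: (-1.7932, -8.7627)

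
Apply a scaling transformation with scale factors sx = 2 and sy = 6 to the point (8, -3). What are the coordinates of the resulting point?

Scaling matrix:
[[2, 0], [0, 6]]
Result: (8 × 2, -3 × 6) = (16, -18)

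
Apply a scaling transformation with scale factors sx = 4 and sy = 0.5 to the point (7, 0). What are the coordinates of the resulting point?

Scaling matrix:
[[4, 0], [0, 0.50]]
Result: (7 × 4, 0 × 0.5) = (28, 0)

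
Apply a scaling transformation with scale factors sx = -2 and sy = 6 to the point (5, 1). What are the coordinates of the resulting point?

Scaling matrix:
[[-2, 0], [0, 6]]
Result: (5 × -2, 1 × 6) = (-10, 6)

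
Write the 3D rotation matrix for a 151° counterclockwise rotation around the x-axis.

Rotation matrix for counterclockwise 151° around x-axis:
cos(151°) = -0.8746, sin(151°) = 0.4848
Result: [[1, 0, 0], [0, -0.8746, -0.4848], [0, 0.4848, -0.8746]]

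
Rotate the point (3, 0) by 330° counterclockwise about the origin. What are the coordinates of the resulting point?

Rotation matrix for 330°: [[cos 330°, -sin 330°], [sin 330°, cos 330°]] ≈ [[0.866025, 0.500000], [-0.500000, 0.866025]]
[[0.866025, 0.500000], [-0.500000, 0.866025]] × [3, 0]ᵀ ≈ [2.5981, -1.5000]ᵀ
Result: (2.5981, -1.5000)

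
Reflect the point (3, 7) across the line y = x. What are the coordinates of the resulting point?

Reflection across line y = x: (3, 7) → (7, 3)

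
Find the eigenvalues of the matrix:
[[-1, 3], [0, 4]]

Characteristic equation: det(A - λI) = 0
λ² - (trace)λ + (det) = 0
trace = -1 + 4 = 3, det = (-1)(4) - (3)(0) = -4
λ² - (3)λ + (-4) = 0
λ = (3 ± √((3)² - 4·(-4))) / 2 = (3 ± √25) / 2
Solving: λ = -1, 4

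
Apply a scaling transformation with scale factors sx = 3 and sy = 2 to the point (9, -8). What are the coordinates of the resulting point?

Scaling matrix:
[[3, 0], [0, 2]]
Result: (9 × 3, -8 × 2) = (27, -16)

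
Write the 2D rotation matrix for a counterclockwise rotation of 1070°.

Rotation matrix formula: [[cos θ, -sin θ], [sin θ, cos θ]]
For θ = 1070°:
cos(1070°) = 0.9848
sin(1070°) = -0.1736
Result: [[0.9848, 0.1736], [-0.1736, 0.9848]]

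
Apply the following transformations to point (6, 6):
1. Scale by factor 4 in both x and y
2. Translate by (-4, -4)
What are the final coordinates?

Step 1: Scale (6, 6) by 4 → (24, 24)
Step 2: Translate by (-4, -4) → (20, 20)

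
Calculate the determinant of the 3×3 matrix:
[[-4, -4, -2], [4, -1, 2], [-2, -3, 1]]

Expansion along first row:
det = -4·det([[-1,2],[-3,1]]) - -4·det([[4,2],[-2,1]]) + -2·det([[4,-1],[-2,-3]])
    = -4·(-1·1 - 2·-3) - -4·(4·1 - 2·-2) + -2·(4·-3 - -1·-2)
    = -4·5 - -4·8 + -2·-14
    = -20 + 32 + 28 = 40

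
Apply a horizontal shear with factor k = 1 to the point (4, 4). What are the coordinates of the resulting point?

Shear matrix for horizontal shear with factor k = 1:
[[1, 1], [0, 1]]
Result: (4, 4) → (8, 4)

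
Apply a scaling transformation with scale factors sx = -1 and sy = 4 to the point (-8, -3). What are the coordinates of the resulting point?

Scaling matrix:
[[-1, 0], [0, 4]]
Result: (-8 × -1, -3 × 4) = (8, -12)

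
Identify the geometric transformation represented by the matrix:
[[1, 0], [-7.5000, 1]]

This matrix represents: vertical shear with factor -7.5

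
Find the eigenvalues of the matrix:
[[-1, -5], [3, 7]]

Characteristic equation: det(A - λI) = 0
λ² - (trace)λ + (det) = 0
trace = -1 + 7 = 6, det = (-1)(7) - (-5)(3) = 8
λ² - (6)λ + (8) = 0
λ = (6 ± √((6)² - 4·(8))) / 2 = (6 ± √4) / 2
Solving: λ = 2, 4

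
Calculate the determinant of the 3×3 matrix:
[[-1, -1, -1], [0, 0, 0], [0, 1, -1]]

Expansion along first row:
det = -1·det([[0,0],[1,-1]]) - -1·det([[0,0],[0,-1]]) + -1·det([[0,0],[0,1]])
    = -1·(0·-1 - 0·1) - -1·(0·-1 - 0·0) + -1·(0·1 - 0·0)
    = -1·0 - -1·0 + -1·0
    = 0 + 0 + 0 = 0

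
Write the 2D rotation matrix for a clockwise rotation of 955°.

Rotation matrix formula: [[cos θ, -sin θ], [sin θ, cos θ]]
A clockwise rotation by 955° is equivalent to a counterclockwise rotation by -955°.
For θ = -955°:
cos(-955°) = -0.5736
sin(-955°) = 0.8192
Result: [[-0.5736, -0.8192], [0.8192, -0.5736]]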